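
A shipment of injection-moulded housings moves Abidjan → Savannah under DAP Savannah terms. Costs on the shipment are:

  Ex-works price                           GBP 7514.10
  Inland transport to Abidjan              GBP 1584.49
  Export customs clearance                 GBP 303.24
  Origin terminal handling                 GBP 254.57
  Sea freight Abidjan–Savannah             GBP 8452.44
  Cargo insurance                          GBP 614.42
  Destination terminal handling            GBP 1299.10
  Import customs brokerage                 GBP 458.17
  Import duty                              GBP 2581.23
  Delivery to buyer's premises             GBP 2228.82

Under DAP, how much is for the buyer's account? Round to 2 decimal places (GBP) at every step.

Buyer's account: GBP 3039.40

DAP: the seller bears all costs to the named destination except import duty and clearance.
Seller's account: goods 7514.10 + inland to port 1584.49 + export clearance 303.24 + origin terminal 254.57 + freight 8452.44 + insurance 614.42 + destination terminal 1299.10 + delivery 2228.82 = 22251.18
Buyer's account: brokerage 458.17 + duty 2581.23 = 3039.40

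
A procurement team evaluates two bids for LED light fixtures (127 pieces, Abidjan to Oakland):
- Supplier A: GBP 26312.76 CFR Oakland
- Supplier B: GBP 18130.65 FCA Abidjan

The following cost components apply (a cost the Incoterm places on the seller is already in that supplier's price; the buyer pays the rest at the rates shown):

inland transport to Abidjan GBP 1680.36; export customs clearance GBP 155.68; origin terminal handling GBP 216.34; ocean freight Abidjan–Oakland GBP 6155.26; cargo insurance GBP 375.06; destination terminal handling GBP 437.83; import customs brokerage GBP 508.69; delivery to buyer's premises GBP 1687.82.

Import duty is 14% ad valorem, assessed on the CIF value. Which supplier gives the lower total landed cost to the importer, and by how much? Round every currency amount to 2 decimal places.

Supplier B is cheaper by GBP 2063.98

Supplier A (CFR):
CIF value = CFR price + insurance = 26312.76 + 375.06 = 26687.82
Import duty = 26687.82 × 14% = 3736.29
Buyer bears (A): 375.06 + 437.83 + 508.69 + 1687.82 = 3009.40
Landed cost (A) = invoice 26312.76 + 3009.40 + duty 3736.29 = 33058.45
Supplier B (FCA):
CIF value = FCA price + origin terminal + freight + insurance = 18130.65 + 216.34 + 6155.26 + 375.06 = 24877.31
Import duty = 24877.31 × 14% = 3482.82
Buyer bears (B): 216.34 + 6155.26 + 375.06 + 437.83 + 508.69 + 1687.82 = 9381.00
Landed cost (B) = invoice 18130.65 + 9381.00 + duty 3482.82 = 30994.47
Difference = |33058.45 − 30994.47| = 2063.98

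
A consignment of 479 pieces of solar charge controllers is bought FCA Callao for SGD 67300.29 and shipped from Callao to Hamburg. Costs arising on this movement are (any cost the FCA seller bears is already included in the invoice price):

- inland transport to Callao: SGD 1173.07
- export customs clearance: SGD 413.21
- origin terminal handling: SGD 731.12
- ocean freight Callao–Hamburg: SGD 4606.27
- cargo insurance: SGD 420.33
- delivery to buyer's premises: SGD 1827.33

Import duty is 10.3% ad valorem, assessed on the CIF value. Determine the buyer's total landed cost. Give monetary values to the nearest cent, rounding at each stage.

Total landed cost: SGD 82410.32

FCA: the seller delivers export-cleared goods to the carrier; the buyer bears costs from that point.
Already in the invoice (seller's account under FCA): inland to port, export clearance — exclude.
CIF value = FCA price + origin terminal + freight + insurance = 67300.29 + 731.12 + 4606.27 + 420.33 = 73058.01
Import duty = 73058.01 × 10.3% = 7524.98
Buyer bears: origin terminal 731.12 + freight 4606.27 + insurance 420.33 + delivery 1827.33 + duty 7524.98 = 15110.03
Landed cost = invoice 67300.29 + 15110.03 = 82410.32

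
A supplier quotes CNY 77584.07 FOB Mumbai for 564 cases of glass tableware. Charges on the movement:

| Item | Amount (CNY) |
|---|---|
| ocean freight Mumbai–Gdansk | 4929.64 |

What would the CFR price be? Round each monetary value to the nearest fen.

From FOB to CFR, the seller additionally bears: freight.
CFR price = 77584.07 + 4929.64 = 82513.71

CFR price: CNY 82513.71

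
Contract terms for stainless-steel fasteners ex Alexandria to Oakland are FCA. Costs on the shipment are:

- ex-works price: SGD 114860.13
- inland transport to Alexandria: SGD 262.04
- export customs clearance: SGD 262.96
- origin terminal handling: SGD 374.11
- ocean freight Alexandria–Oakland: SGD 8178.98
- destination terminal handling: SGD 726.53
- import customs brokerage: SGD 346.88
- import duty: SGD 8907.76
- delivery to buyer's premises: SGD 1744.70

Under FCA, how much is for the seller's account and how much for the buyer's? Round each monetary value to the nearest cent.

FCA: the seller delivers export-cleared goods to the carrier; the buyer bears costs from that point.
Seller's account: goods 114860.13 + inland to port 262.04 + export clearance 262.96 = 115385.13
Buyer's account: origin terminal 374.11 + freight 8178.98 + destination terminal 726.53 + brokerage 346.88 + duty 8907.76 + delivery 1744.70 = 20278.96

Seller: SGD 115385.13; buyer: SGD 20278.96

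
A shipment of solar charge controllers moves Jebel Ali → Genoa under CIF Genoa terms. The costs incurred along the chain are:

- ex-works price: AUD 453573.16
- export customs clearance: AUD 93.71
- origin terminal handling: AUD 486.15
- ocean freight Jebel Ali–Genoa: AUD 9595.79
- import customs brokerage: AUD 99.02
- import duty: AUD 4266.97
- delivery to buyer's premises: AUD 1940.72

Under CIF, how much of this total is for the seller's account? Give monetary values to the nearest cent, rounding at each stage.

Seller's account: AUD 463748.81

CIF: the seller pays costs through ocean freight and marine insurance to the destination port.
Seller's account: goods 453573.16 + export clearance 93.71 + origin terminal 486.15 + freight 9595.79 = 463748.81
Buyer's account: brokerage 99.02 + duty 4266.97 + delivery 1940.72 = 6306.71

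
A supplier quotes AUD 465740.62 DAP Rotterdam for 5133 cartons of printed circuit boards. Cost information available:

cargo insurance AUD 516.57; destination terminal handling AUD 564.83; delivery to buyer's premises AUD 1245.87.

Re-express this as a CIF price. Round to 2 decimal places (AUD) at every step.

CIF price: AUD 463929.92

Not relevant to the conversion: insurance — on the seller under both DAP and CIF; already in the DAP price and stays in the CIF price.
From DAP to CIF, the seller no longer bears: destination terminal, delivery.
CIF price = 465740.62 − 564.83 − 1245.87 = 463929.92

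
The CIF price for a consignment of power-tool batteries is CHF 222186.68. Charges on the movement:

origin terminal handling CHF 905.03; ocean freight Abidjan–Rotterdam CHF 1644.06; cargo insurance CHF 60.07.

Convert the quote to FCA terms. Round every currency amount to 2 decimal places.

FCA price: CHF 219577.52

From CIF to FCA, the seller no longer bears: origin terminal, freight, insurance.
FCA price = 222186.68 − 905.03 − 1644.06 − 60.07 = 219577.52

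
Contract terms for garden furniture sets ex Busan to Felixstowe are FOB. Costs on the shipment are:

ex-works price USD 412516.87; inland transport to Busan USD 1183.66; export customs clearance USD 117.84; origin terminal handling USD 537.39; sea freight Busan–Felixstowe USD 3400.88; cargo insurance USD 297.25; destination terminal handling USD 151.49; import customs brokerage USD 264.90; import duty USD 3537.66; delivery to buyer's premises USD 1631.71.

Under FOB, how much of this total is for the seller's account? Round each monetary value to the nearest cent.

Seller's account: USD 414355.76

FOB: the seller bears costs until goods are on board at the origin port; the buyer bears freight, insurance and all costs thereafter.
Seller's account: goods 412516.87 + inland to port 1183.66 + export clearance 117.84 + origin terminal 537.39 = 414355.76
Buyer's account: freight 3400.88 + insurance 297.25 + destination terminal 151.49 + brokerage 264.90 + duty 3537.66 + delivery 1631.71 = 9283.89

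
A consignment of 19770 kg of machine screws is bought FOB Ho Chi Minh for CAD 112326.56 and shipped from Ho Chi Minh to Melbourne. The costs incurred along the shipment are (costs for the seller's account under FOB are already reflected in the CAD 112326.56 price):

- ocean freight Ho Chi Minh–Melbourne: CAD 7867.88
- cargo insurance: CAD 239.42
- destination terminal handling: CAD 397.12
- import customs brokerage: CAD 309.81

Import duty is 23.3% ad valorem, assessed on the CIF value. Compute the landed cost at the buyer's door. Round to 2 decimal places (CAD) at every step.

Total landed cost: CAD 149201.88

FOB: the seller bears costs until goods are on board at the origin port; the buyer bears freight, insurance and all costs thereafter.
CIF value = FOB price + freight + insurance = 112326.56 + 7867.88 + 239.42 = 120433.86
Import duty = 120433.86 × 23.3% = 28061.09
Buyer bears: freight 7867.88 + insurance 239.42 + destination terminal 397.12 + brokerage 309.81 + duty 28061.09 = 36875.32
Landed cost = invoice 112326.56 + 36875.32 = 149201.88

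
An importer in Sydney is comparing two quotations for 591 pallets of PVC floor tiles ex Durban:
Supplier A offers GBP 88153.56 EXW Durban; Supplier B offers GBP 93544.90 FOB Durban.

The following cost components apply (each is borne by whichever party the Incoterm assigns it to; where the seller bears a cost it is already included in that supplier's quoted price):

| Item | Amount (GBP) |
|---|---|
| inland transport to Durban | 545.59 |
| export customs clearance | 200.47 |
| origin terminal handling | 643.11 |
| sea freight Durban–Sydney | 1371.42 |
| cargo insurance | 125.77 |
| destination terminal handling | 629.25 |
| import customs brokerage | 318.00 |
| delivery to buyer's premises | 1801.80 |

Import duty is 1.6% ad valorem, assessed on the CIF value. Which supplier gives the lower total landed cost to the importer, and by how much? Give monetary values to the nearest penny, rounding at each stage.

Supplier A is cheaper by GBP 4066.20

Supplier A (EXW):
CIF value = EXW price + inland to port + export clearance + origin terminal + freight + insurance = 88153.56 + 545.59 + 200.47 + 643.11 + 1371.42 + 125.77 = 91039.92
Import duty = 91039.92 × 1.6% = 1456.64
Buyer bears (A): 545.59 + 200.47 + 643.11 + 1371.42 + 125.77 + 629.25 + 318.00 + 1801.80 = 5635.41
Landed cost (A) = invoice 88153.56 + 5635.41 + duty 1456.64 = 95245.61
Supplier B (FOB):
CIF value = FOB price + freight + insurance = 93544.90 + 1371.42 + 125.77 = 95042.09
Import duty = 95042.09 × 1.6% = 1520.67
Buyer bears (B): 1371.42 + 125.77 + 629.25 + 318.00 + 1801.80 = 4246.24
Landed cost (B) = invoice 93544.90 + 4246.24 + duty 1520.67 = 99311.81
Difference = |95245.61 − 99311.81| = 4066.20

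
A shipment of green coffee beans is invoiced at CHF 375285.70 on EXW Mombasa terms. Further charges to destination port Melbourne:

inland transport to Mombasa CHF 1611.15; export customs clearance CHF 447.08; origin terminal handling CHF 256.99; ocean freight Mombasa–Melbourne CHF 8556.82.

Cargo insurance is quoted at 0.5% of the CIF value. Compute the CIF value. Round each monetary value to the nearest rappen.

Let C be the CIF value. C = EXW price + pre-shipment costs + freight + 0.5% × C
C − 0.5% × C = 375285.70 + 1611.15 + 447.08 + 256.99 + 8556.82
0.995 × C = 386157.74
C = 386157.74 / 0.995 = 388098.23
Insurance premium = 0.5% × 388098.23 = 1940.49

CIF value: CHF 388098.23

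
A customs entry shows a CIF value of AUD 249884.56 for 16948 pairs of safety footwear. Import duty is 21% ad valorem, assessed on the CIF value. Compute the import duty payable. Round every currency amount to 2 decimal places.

Import duty: AUD 52475.76

Import duty = 249884.56 × 21% = 52475.76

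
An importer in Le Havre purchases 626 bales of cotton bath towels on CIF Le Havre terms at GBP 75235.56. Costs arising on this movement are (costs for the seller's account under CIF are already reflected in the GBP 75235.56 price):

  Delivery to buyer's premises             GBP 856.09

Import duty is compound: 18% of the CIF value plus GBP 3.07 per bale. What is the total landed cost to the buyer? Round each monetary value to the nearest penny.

CIF: the seller pays costs through ocean freight and marine insurance to the destination port.
The CIF price already equals the CIF value: 75235.56
Ad valorem component: 75235.56 × 18% = 13542.40
Specific component: 626 × 3.07 = 1921.82
Import duty = 13542.40 + 1921.82 = 15464.22
Buyer bears: delivery 856.09 + duty 15464.22 = 16320.31
Landed cost = invoice 75235.56 + 16320.31 = 91555.87

Total landed cost: GBP 91555.87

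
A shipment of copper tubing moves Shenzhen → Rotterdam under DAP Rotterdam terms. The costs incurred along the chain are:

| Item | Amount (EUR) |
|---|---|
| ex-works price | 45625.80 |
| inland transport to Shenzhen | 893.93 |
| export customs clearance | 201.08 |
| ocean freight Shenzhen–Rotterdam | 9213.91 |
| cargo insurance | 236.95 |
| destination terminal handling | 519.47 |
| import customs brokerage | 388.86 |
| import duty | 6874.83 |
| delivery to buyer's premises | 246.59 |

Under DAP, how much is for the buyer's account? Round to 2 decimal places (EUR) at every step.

DAP: the seller bears all costs to the named destination except import duty and clearance.
Seller's account: goods 45625.80 + inland to port 893.93 + export clearance 201.08 + freight 9213.91 + insurance 236.95 + destination terminal 519.47 + delivery 246.59 = 56937.73
Buyer's account: brokerage 388.86 + duty 6874.83 = 7263.69

Buyer's account: EUR 7263.69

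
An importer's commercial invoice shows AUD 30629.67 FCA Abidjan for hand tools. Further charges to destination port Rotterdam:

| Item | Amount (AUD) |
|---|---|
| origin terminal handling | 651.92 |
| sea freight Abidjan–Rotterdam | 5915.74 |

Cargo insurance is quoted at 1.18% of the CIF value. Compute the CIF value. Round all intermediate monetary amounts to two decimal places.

CIF value: AUD 37641.50

Let C be the CIF value. C = FCA price + pre-shipment costs + freight + 1.18% × C
C − 1.18% × C = 30629.67 + 651.92 + 5915.74
0.9882 × C = 37197.33
C = 37197.33 / 0.9882 = 37641.50
Insurance premium = 1.18% × 37641.50 = 444.17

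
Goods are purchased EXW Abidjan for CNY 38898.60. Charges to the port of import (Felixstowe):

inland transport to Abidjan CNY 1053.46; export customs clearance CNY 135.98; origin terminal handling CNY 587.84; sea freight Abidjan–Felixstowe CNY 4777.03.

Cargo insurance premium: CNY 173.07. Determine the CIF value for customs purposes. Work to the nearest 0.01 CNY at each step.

CIF = EXW price + pre-shipment costs + freight + insurance
CIF = 38898.60 + 1053.46 + 135.98 + 587.84 + 4777.03 + 173.07 = 45625.98

CIF value: CNY 45625.98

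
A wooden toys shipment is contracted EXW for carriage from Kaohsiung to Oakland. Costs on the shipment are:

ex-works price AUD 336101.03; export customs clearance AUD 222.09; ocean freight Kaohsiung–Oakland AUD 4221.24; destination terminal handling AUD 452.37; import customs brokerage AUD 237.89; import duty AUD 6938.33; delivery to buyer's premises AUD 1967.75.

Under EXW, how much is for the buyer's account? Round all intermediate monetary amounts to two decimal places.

EXW: the seller makes goods available at their premises; the buyer bears all onward costs.
Seller's account: goods 336101.03 = 336101.03
Buyer's account: export clearance 222.09 + freight 4221.24 + destination terminal 452.37 + brokerage 237.89 + duty 6938.33 + delivery 1967.75 = 14039.67

Buyer's account: AUD 14039.67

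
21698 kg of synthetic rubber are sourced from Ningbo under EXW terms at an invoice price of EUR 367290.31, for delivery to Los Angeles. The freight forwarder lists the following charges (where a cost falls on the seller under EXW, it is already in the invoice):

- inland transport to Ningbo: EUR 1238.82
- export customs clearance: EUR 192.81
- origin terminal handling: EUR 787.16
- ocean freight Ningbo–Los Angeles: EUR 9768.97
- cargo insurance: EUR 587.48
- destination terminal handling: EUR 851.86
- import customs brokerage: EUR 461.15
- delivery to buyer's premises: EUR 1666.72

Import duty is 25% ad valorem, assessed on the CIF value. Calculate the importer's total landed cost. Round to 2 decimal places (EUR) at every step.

Total landed cost: EUR 477811.67

EXW: the seller makes goods available at their premises; the buyer bears all onward costs.
CIF value = EXW price + inland to port + export clearance + origin terminal + freight + insurance = 367290.31 + 1238.82 + 192.81 + 787.16 + 9768.97 + 587.48 = 379865.55
Import duty = 379865.55 × 25% = 94966.39
Buyer bears: inland to port 1238.82 + export clearance 192.81 + origin terminal 787.16 + freight 9768.97 + insurance 587.48 + destination terminal 851.86 + brokerage 461.15 + delivery 1666.72 + duty 94966.39 = 110521.36
Landed cost = invoice 367290.31 + 110521.36 = 477811.67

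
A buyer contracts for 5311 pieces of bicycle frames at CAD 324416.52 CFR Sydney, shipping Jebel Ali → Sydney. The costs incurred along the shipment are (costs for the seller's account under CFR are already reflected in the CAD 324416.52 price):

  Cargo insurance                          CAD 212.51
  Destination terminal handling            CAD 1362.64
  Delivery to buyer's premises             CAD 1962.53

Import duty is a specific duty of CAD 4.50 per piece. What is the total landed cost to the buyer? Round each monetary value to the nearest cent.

CFR: the seller pays costs through ocean freight to the destination port, but not insurance.
CIF value = CFR price + insurance = 324416.52 + 212.51 = 324629.03
Import duty = 5311 × 4.50 = 23899.50
Buyer bears: insurance 212.51 + destination terminal 1362.64 + delivery 1962.53 + duty 23899.50 = 27437.18
Landed cost = invoice 324416.52 + 27437.18 = 351853.70

Total landed cost: CAD 351853.70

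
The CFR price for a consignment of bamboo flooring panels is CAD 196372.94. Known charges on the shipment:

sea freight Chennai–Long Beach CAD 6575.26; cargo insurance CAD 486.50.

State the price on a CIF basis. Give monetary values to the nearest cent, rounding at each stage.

CIF price: CAD 196859.44

Not relevant to the conversion: freight — on the seller under both CFR and CIF; already in the CFR price and stays in the CIF price.
From CFR to CIF, the seller additionally bears: insurance.
CIF price = 196372.94 + 486.50 = 196859.44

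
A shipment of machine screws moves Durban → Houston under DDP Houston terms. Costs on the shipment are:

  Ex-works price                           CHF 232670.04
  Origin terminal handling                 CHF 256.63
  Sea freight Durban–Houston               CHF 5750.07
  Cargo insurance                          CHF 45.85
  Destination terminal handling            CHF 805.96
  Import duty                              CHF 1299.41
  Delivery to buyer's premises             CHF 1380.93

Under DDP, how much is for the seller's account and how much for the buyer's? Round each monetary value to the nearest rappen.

Seller: CHF 242208.89; buyer: CHF 0.00

DDP: the seller bears all costs including import duty.
Seller's account: goods 232670.04 + origin terminal 256.63 + freight 5750.07 + insurance 45.85 + destination terminal 805.96 + duty 1299.41 + delivery 1380.93 = 242208.89
Buyer's account: 0.00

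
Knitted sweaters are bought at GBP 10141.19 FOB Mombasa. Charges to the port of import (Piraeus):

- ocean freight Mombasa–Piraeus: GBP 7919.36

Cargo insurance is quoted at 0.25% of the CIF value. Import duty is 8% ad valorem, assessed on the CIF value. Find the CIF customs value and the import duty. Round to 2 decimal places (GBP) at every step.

CIF value: GBP 18105.81; import duty: GBP 1448.46

Let C be the CIF value. C = FOB price + freight + 0.25% × C
C − 0.25% × C = 10141.19 + 7919.36
0.9975 × C = 18060.55
C = 18060.55 / 0.9975 = 18105.81
Insurance premium = 0.25% × 18105.81 = 45.26
Import duty = 18105.81 × 8% = 1448.46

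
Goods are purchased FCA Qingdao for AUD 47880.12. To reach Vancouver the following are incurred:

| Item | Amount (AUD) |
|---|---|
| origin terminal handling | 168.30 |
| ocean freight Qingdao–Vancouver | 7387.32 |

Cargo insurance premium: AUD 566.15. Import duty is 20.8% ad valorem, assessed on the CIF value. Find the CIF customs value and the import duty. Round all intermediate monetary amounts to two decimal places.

CIF = FCA price + pre-shipment costs + freight + insurance
CIF = 47880.12 + 168.30 + 7387.32 + 566.15 = 56001.89
Import duty = 56001.89 × 20.8% = 11648.39

CIF value: AUD 56001.89; import duty: AUD 11648.39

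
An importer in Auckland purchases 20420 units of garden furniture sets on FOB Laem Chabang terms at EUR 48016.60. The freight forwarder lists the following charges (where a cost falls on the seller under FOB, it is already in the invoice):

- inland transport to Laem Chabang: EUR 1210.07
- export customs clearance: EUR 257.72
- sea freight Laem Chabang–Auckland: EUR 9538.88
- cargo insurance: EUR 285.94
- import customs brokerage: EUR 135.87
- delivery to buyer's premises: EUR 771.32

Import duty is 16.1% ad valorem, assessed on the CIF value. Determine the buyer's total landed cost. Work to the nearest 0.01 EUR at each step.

FOB: the seller bears costs until goods are on board at the origin port; the buyer bears freight, insurance and all costs thereafter.
Already in the invoice (seller's account under FOB): inland to port, export clearance — exclude.
CIF value = FOB price + freight + insurance = 48016.60 + 9538.88 + 285.94 = 57841.42
Import duty = 57841.42 × 16.1% = 9312.47
Buyer bears: freight 9538.88 + insurance 285.94 + brokerage 135.87 + delivery 771.32 + duty 9312.47 = 20044.48
Landed cost = invoice 48016.60 + 20044.48 = 68061.08

Total landed cost: EUR 68061.08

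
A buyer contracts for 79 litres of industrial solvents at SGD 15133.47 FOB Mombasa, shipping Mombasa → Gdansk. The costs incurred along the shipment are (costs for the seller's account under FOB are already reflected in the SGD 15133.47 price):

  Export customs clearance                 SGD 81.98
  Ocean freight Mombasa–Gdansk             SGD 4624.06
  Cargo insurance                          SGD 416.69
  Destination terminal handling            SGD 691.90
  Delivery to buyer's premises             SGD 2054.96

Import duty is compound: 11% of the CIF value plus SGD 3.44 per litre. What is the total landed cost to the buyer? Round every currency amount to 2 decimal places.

FOB: the seller bears costs until goods are on board at the origin port; the buyer bears freight, insurance and all costs thereafter.
Already in the invoice (seller's account under FOB): export clearance — exclude.
CIF value = FOB price + freight + insurance = 15133.47 + 4624.06 + 416.69 = 20174.22
Ad valorem component: 20174.22 × 11% = 2219.16
Specific component: 79 × 3.44 = 271.76
Import duty = 2219.16 + 271.76 = 2490.92
Buyer bears: freight 4624.06 + insurance 416.69 + destination terminal 691.90 + delivery 2054.96 + duty 2490.92 = 10278.53
Landed cost = invoice 15133.47 + 10278.53 = 25412.00

Total landed cost: SGD 25412.00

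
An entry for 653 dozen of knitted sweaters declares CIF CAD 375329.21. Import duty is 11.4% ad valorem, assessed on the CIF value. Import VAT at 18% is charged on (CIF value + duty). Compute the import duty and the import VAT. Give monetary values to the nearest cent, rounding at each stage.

Import duty = 375329.21 × 11.4% = 42787.53
VAT base = CIF + duty = 375329.21 + 42787.53 = 418116.74
Import VAT = 418116.74 × 18% = 75261.01

Import duty: CAD 42787.53; import VAT: CAD 75261.01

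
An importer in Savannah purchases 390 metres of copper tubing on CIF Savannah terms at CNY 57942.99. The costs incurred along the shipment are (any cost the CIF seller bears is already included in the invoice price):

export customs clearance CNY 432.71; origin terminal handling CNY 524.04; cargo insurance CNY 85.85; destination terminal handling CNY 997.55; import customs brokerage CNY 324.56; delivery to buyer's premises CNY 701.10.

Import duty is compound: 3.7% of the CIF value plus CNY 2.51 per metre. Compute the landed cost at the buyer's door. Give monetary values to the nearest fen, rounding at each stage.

Total landed cost: CNY 63088.99

CIF: the seller pays costs through ocean freight and marine insurance to the destination port.
Already in the invoice (seller's account under CIF): export clearance, origin terminal, insurance — exclude.
The CIF price already equals the CIF value: 57942.99
Ad valorem component: 57942.99 × 3.7% = 2143.89
Specific component: 390 × 2.51 = 978.90
Import duty = 2143.89 + 978.90 = 3122.79
Buyer bears: destination terminal 997.55 + brokerage 324.56 + delivery 701.10 + duty 3122.79 = 5146.00
Landed cost = invoice 57942.99 + 5146.00 = 63088.99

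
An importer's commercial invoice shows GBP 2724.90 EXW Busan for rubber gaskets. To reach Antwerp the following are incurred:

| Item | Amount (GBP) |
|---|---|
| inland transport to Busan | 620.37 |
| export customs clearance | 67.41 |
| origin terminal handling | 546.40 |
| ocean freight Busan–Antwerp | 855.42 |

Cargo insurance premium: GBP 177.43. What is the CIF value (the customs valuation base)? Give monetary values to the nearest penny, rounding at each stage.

CIF value: GBP 4991.93

CIF = EXW price + pre-shipment costs + freight + insurance
CIF = 2724.90 + 620.37 + 67.41 + 546.40 + 855.42 + 177.43 = 4991.93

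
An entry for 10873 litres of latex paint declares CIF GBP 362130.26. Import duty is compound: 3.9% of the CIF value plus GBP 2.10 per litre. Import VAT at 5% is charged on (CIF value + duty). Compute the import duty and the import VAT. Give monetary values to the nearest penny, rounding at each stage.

Import duty: GBP 36956.38; import VAT: GBP 19954.33

Ad valorem component: 362130.26 × 3.9% = 14123.08
Specific component: 10873 × 2.10 = 22833.30
Import duty = 14123.08 + 22833.30 = 36956.38
VAT base = CIF + duty = 362130.26 + 36956.38 = 399086.64
Import VAT = 399086.64 × 5% = 19954.33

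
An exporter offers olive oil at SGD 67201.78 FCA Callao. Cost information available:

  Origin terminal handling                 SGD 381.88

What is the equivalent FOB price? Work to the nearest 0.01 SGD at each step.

From FCA to FOB, the seller additionally bears: origin terminal.
FOB price = 67201.78 + 381.88 = 67583.66

FOB price: SGD 67583.66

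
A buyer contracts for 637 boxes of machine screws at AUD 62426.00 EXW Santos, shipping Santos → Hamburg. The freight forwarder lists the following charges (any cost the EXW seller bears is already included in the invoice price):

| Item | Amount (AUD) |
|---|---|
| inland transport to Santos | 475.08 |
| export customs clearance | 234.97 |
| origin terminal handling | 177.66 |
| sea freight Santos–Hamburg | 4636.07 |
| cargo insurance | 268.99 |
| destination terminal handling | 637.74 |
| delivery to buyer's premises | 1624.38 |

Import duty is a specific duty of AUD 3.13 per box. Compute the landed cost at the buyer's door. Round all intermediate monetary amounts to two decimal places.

EXW: the seller makes goods available at their premises; the buyer bears all onward costs.
CIF value = EXW price + inland to port + export clearance + origin terminal + freight + insurance = 62426.00 + 475.08 + 234.97 + 177.66 + 4636.07 + 268.99 = 68218.77
Import duty = 637 × 3.13 = 1993.81
Buyer bears: inland to port 475.08 + export clearance 234.97 + origin terminal 177.66 + freight 4636.07 + insurance 268.99 + destination terminal 637.74 + delivery 1624.38 + duty 1993.81 = 10048.70
Landed cost = invoice 62426.00 + 10048.70 = 72474.70

Total landed cost: AUD 72474.70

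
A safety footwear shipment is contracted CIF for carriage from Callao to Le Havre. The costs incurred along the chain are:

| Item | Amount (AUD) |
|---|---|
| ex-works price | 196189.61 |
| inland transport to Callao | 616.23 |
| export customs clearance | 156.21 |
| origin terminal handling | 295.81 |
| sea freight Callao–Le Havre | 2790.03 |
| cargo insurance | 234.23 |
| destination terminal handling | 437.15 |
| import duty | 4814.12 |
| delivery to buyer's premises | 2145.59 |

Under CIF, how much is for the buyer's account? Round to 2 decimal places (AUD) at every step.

Buyer's account: AUD 7396.86

CIF: the seller pays costs through ocean freight and marine insurance to the destination port.
Seller's account: goods 196189.61 + inland to port 616.23 + export clearance 156.21 + origin terminal 295.81 + freight 2790.03 + insurance 234.23 = 200282.12
Buyer's account: destination terminal 437.15 + duty 4814.12 + delivery 2145.59 = 7396.86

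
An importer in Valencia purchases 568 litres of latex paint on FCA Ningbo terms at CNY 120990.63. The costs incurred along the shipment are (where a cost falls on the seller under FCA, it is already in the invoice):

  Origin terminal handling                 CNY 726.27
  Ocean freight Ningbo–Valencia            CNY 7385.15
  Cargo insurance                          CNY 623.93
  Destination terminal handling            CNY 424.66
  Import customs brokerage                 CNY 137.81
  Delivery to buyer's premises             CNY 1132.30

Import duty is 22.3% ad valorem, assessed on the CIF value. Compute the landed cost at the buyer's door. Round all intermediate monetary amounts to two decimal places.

FCA: the seller delivers export-cleared goods to the carrier; the buyer bears costs from that point.
CIF value = FCA price + origin terminal + freight + insurance = 120990.63 + 726.27 + 7385.15 + 623.93 = 129725.98
Import duty = 129725.98 × 22.3% = 28928.89
Buyer bears: origin terminal 726.27 + freight 7385.15 + insurance 623.93 + destination terminal 424.66 + brokerage 137.81 + delivery 1132.30 + duty 28928.89 = 39359.01
Landed cost = invoice 120990.63 + 39359.01 = 160349.64

Total landed cost: CNY 160349.64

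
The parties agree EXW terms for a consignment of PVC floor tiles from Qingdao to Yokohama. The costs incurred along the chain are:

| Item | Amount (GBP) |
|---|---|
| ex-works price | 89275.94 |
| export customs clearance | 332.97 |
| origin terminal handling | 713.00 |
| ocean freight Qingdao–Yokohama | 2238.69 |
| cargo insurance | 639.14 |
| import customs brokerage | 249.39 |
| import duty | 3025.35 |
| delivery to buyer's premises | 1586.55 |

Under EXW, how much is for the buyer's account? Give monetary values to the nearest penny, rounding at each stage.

EXW: the seller makes goods available at their premises; the buyer bears all onward costs.
Seller's account: goods 89275.94 = 89275.94
Buyer's account: export clearance 332.97 + origin terminal 713.00 + freight 2238.69 + insurance 639.14 + brokerage 249.39 + duty 3025.35 + delivery 1586.55 = 8785.09

Buyer's account: GBP 8785.09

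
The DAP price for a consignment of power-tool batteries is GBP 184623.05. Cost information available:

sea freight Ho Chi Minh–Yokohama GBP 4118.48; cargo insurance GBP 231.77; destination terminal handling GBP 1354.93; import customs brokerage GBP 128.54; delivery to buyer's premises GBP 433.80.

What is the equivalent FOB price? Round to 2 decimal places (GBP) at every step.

FOB price: GBP 178484.07

Not relevant to the conversion: brokerage — on the buyer under both terms; not part of either seller's price.
From DAP to FOB, the seller no longer bears: freight, insurance, destination terminal, delivery.
FOB price = 184623.05 − 4118.48 − 231.77 − 1354.93 − 433.80 = 178484.07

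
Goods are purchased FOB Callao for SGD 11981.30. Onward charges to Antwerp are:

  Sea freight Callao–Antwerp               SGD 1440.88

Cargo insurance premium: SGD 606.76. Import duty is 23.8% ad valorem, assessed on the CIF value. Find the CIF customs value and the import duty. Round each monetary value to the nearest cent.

CIF = FOB price + freight + insurance
CIF = 11981.30 + 1440.88 + 606.76 = 14028.94
Import duty = 14028.94 × 23.8% = 3338.89

CIF value: SGD 14028.94; import duty: SGD 3338.89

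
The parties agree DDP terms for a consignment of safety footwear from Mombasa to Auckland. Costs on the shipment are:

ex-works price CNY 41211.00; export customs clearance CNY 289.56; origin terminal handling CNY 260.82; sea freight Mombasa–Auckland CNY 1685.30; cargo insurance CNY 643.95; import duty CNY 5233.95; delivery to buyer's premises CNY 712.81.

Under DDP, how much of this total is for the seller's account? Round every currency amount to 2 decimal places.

DDP: the seller bears all costs including import duty.
Seller's account: goods 41211.00 + export clearance 289.56 + origin terminal 260.82 + freight 1685.30 + insurance 643.95 + duty 5233.95 + delivery 712.81 = 50037.39
Buyer's account: 0.00

Seller's account: CNY 50037.39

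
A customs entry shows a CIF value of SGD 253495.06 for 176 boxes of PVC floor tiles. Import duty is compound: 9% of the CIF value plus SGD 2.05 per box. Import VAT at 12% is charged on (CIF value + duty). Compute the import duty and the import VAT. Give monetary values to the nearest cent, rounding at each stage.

Import duty: SGD 23175.36; import VAT: SGD 33200.45

Ad valorem component: 253495.06 × 9% = 22814.56
Specific component: 176 × 2.05 = 360.80
Import duty = 22814.56 + 360.80 = 23175.36
VAT base = CIF + duty = 253495.06 + 23175.36 = 276670.42
Import VAT = 276670.42 × 12% = 33200.45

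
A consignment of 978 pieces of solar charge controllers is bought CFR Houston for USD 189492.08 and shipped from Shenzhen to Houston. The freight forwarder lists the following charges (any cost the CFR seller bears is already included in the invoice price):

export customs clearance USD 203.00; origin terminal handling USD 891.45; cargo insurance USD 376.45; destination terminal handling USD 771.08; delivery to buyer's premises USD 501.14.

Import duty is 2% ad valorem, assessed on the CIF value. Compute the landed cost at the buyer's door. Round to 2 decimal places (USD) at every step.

CFR: the seller pays costs through ocean freight to the destination port, but not insurance.
Already in the invoice (seller's account under CFR): export clearance, origin terminal — exclude.
CIF value = CFR price + insurance = 189492.08 + 376.45 = 189868.53
Import duty = 189868.53 × 2% = 3797.37
Buyer bears: insurance 376.45 + destination terminal 771.08 + delivery 501.14 + duty 3797.37 = 5446.04
Landed cost = invoice 189492.08 + 5446.04 = 194938.12

Total landed cost: USD 194938.12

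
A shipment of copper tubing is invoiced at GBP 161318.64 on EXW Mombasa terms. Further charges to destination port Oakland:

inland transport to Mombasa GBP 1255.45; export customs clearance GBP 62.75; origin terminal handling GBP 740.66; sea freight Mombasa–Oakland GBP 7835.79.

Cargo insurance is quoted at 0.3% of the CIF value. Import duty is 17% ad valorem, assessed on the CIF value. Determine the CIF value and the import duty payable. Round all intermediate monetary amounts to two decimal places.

Let C be the CIF value. C = EXW price + pre-shipment costs + freight + 0.3% × C
C − 0.3% × C = 161318.64 + 1255.45 + 62.75 + 740.66 + 7835.79
0.997 × C = 171213.29
C = 171213.29 / 0.997 = 171728.48
Insurance premium = 0.3% × 171728.48 = 515.19
Import duty = 171728.48 × 17% = 29193.84

CIF value: GBP 171728.48; import duty: GBP 29193.84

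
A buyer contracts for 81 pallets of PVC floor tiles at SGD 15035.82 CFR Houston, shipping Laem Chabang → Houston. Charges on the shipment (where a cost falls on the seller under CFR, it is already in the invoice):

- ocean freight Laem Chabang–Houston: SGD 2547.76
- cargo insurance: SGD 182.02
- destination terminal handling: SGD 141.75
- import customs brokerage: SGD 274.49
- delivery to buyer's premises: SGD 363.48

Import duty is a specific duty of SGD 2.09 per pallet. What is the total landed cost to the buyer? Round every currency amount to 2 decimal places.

Total landed cost: SGD 16166.85

CFR: the seller pays costs through ocean freight to the destination port, but not insurance.
Already in the invoice (seller's account under CFR): freight — exclude.
CIF value = CFR price + insurance = 15035.82 + 182.02 = 15217.84
Import duty = 81 × 2.09 = 169.29
Buyer bears: insurance 182.02 + destination terminal 141.75 + brokerage 274.49 + delivery 363.48 + duty 169.29 = 1131.03
Landed cost = invoice 15035.82 + 1131.03 = 16166.85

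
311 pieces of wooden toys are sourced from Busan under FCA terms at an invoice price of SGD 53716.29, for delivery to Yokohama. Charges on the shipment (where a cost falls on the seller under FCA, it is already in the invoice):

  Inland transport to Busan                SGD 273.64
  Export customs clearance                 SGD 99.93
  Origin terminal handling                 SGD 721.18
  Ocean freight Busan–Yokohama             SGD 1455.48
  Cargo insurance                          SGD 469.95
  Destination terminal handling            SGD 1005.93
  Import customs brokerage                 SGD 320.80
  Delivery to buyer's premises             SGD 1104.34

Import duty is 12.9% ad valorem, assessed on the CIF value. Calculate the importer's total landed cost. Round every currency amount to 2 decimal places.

Total landed cost: SGD 66064.78

FCA: the seller delivers export-cleared goods to the carrier; the buyer bears costs from that point.
Already in the invoice (seller's account under FCA): inland to port, export clearance — exclude.
CIF value = FCA price + origin terminal + freight + insurance = 53716.29 + 721.18 + 1455.48 + 469.95 = 56362.90
Import duty = 56362.90 × 12.9% = 7270.81
Buyer bears: origin terminal 721.18 + freight 1455.48 + insurance 469.95 + destination terminal 1005.93 + brokerage 320.80 + delivery 1104.34 + duty 7270.81 = 12348.49
Landed cost = invoice 53716.29 + 12348.49 = 66064.78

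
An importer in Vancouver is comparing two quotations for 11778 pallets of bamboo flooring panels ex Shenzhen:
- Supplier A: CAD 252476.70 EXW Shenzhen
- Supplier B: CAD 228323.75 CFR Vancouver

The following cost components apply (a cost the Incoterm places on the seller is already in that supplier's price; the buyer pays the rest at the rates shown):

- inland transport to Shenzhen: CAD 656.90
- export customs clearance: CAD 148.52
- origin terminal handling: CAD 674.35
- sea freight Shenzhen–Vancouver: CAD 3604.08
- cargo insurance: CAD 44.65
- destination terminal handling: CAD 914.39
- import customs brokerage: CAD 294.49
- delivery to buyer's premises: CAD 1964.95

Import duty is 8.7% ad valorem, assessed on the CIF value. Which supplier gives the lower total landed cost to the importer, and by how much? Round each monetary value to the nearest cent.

Supplier A (EXW):
CIF value = EXW price + inland to port + export clearance + origin terminal + freight + insurance = 252476.70 + 656.90 + 148.52 + 674.35 + 3604.08 + 44.65 = 257605.20
Import duty = 257605.20 × 8.7% = 22411.65
Buyer bears (A): 656.90 + 148.52 + 674.35 + 3604.08 + 44.65 + 914.39 + 294.49 + 1964.95 = 8302.33
Landed cost (A) = invoice 252476.70 + 8302.33 + duty 22411.65 = 283190.68
Supplier B (CFR):
CIF value = CFR price + insurance = 228323.75 + 44.65 = 228368.40
Import duty = 228368.40 × 8.7% = 19868.05
Buyer bears (B): 44.65 + 914.39 + 294.49 + 1964.95 = 3218.48
Landed cost (B) = invoice 228323.75 + 3218.48 + duty 19868.05 = 251410.28
Difference = |283190.68 − 251410.28| = 31780.40

Supplier B is cheaper by CAD 31780.40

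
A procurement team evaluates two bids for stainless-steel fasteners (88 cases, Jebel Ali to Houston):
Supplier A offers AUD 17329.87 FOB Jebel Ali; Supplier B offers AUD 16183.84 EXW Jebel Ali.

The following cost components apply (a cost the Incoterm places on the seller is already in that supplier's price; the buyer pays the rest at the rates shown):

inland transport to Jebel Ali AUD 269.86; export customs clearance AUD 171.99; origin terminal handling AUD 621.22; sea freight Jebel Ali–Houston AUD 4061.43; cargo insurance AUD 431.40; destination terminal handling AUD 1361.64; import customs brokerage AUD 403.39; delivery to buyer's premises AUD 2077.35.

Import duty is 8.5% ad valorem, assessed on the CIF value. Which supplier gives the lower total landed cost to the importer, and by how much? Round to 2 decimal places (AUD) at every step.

Supplier A (FOB):
CIF value = FOB price + freight + insurance = 17329.87 + 4061.43 + 431.40 = 21822.70
Import duty = 21822.70 × 8.5% = 1854.93
Buyer bears (A): 4061.43 + 431.40 + 1361.64 + 403.39 + 2077.35 = 8335.21
Landed cost (A) = invoice 17329.87 + 8335.21 + duty 1854.93 = 27520.01
Supplier B (EXW):
CIF value = EXW price + inland to port + export clearance + origin terminal + freight + insurance = 16183.84 + 269.86 + 171.99 + 621.22 + 4061.43 + 431.40 = 21739.74
Import duty = 21739.74 × 8.5% = 1847.88
Buyer bears (B): 269.86 + 171.99 + 621.22 + 4061.43 + 431.40 + 1361.64 + 403.39 + 2077.35 = 9398.28
Landed cost (B) = invoice 16183.84 + 9398.28 + duty 1847.88 = 27430.00
Difference = |27520.01 − 27430.00| = 90.01

Supplier B is cheaper by AUD 90.01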